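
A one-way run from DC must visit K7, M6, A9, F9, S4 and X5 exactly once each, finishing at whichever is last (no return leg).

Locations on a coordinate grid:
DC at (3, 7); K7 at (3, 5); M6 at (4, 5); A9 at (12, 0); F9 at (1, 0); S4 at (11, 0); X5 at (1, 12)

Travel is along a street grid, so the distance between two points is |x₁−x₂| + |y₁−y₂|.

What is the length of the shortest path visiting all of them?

There are 6! = 720 possible orderings.
DC - K7 - M6 - A9 - F9 - S4 - X5: 2+1+13+11+10+22 = 59
DC - K7 - M6 - A9 - F9 - X5 - S4: 2+1+13+11+12+22 = 61
DC - K7 - M6 - A9 - S4 - F9 - X5: 2+1+13+1+10+12 = 39
DC - K7 - M6 - A9 - S4 - X5 - F9: 2+1+13+1+22+12 = 51
DC - K7 - M6 - A9 - X5 - F9 - S4: 2+1+13+23+12+10 = 61
DC - K7 - M6 - A9 - X5 - S4 - F9: 2+1+13+23+22+10 = 71
DC - K7 - M6 - F9 - A9 - S4 - X5: 2+1+8+11+1+22 = 45
DC - K7 - M6 - F9 - A9 - X5 - S4: 2+1+8+11+23+22 = 67
… (712 more)
DC - K7 - M6 - X5 - F9 - S4 - A9: 2+1+10+12+10+1 = 36  ← best
The minimum is 36.
One shortest path: DC → K7 → M6 → X5 → F9 → S4 → A9.

Shortest open route: 36.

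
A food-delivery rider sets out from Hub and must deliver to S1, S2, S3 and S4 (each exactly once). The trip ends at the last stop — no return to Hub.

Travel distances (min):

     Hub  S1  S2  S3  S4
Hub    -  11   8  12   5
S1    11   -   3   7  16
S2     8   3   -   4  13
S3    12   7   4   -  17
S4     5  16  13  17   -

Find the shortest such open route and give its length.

28 min — the minimum one-way total.

There are 4! = 24 possible orderings.
Hub → S1 → S2 → S3 → S4: 11+3+4+17 = 35
Hub → S1 → S2 → S4 → S3: 11+3+13+17 = 44
Hub → S1 → S3 → S2 → S4: 11+7+4+13 = 35
Hub → S1 → S3 → S4 → S2: 11+7+17+13 = 48
Hub → S1 → S4 → S2 → S3: 11+16+13+4 = 44
Hub → S1 → S4 → S3 → S2: 11+16+17+4 = 48
Hub → S2 → S1 → S3 → S4: 8+3+7+17 = 35
Hub → S2 → S1 → S4 → S3: 8+3+16+17 = 44
Hub → S2 → S3 → S1 → S4: 8+4+7+16 = 35
Hub → S2 → S3 → S4 → S1: 8+4+17+16 = 45
Hub → S2 → S4 → S1 → S3: 8+13+16+7 = 44
Hub → S2 → S4 → S3 → S1: 8+13+17+7 = 45
Hub → S3 → S1 → S2 → S4: 12+7+3+13 = 35
Hub → S3 → S1 → S4 → S2: 12+7+16+13 = 48
… (10 more)
Hub → S4 → S1 → S2 → S3: 5+16+3+4 = 28  ← best
The minimum is 28.
One shortest path: Hub → S4 → S1 → S2 → S3.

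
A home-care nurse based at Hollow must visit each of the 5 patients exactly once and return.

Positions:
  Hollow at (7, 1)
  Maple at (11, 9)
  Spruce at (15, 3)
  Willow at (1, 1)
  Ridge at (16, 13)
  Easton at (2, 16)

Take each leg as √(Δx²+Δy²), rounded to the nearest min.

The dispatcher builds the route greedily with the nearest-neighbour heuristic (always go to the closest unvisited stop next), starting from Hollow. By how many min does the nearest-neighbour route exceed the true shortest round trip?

13 min longer than the optimal tour.

Hollow: Willow=6, Spruce=8, Maple=9, Ridge=15, Easton=16 ⇒ Willow
Willow: Maple=13, Spruce=14, Easton=15, Ridge=19 ⇒ Maple
Maple: Ridge=6, Spruce=7, Easton=11 ⇒ Ridge
Ridge: Spruce=10, Easton=14 ⇒ Spruce
Spruce: Easton=18 ⇒ Easton
NN route Hollow → Willow → Maple → Ridge → Spruce → Easton → Hollow costs 69.
Optimal: Hollow → Spruce → Maple → Ridge → Easton → Willow → Hollow costs 56 (by enumerating all 60 distinct tours).
Excess = 69 − 56 = 13.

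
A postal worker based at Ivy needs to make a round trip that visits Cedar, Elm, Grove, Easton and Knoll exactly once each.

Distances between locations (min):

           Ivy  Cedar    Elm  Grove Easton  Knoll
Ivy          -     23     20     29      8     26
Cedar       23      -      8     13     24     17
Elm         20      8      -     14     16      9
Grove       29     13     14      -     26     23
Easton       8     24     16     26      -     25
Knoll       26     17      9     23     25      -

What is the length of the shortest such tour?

Ivy - Cedar - Elm - Grove - Easton - Knoll - Ivy: 23+8+14+26+25+26 = 122
Ivy - Cedar - Elm - Grove - Knoll - Easton - Ivy: 23+8+14+23+25+8 = 101
Ivy - Cedar - Elm - Easton - Grove - Knoll - Ivy: 23+8+16+26+23+26 = 122
Ivy - Cedar - Elm - Easton - Knoll - Grove - Ivy: 23+8+16+25+23+29 = 124
Ivy - Cedar - Elm - Knoll - Grove - Easton - Ivy: 23+8+9+23+26+8 = 97
Ivy - Cedar - Elm - Knoll - Easton - Grove - Ivy: 23+8+9+25+26+29 = 120
Ivy - Cedar - Grove - Elm - Easton - Knoll - Ivy: 23+13+14+16+25+26 = 117
Ivy - Cedar - Grove - Elm - Knoll - Easton - Ivy: 23+13+14+9+25+8 = 92
Ivy - Cedar - Grove - Easton - Elm - Knoll - Ivy: 23+13+26+16+9+26 = 113
Ivy - Cedar - Grove - Easton - Knoll - Elm - Ivy: 23+13+26+25+9+20 = 116
Ivy - Cedar - Grove - Knoll - Elm - Easton - Ivy: 23+13+23+9+16+8 = 92
Ivy - Cedar - Grove - Knoll - Easton - Elm - Ivy: 23+13+23+25+16+20 = 120
Ivy - Cedar - Easton - Elm - Grove - Knoll - Ivy: 23+24+16+14+23+26 = 126
Ivy - Cedar - Easton - Elm - Knoll - Grove - Ivy: 23+24+16+9+23+29 = 124
… (46 more)
Ivy - Easton - Grove - Cedar - Elm - Knoll - Ivy: 8+26+13+8+9+26 = 90  ← best
The minimum is 90.
One optimal route: Ivy → Easton → Grove → Cedar → Elm → Knoll → Ivy (or its reverse).

Shortest round trip = 90 min.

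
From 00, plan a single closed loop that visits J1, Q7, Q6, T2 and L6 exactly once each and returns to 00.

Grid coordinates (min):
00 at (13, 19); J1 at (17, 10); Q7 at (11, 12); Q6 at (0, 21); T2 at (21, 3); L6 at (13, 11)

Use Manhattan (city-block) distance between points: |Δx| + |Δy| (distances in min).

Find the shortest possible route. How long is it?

78 min — the shortest possible round trip.

00 → J1 → Q7 → Q6 → T2 → L6 → 00: 13+8+20+39+16+8 = 104
00 → J1 → Q7 → Q6 → L6 → T2 → 00: 13+8+20+23+16+24 = 104
00 → J1 → Q7 → T2 → Q6 → L6 → 00: 13+8+19+39+23+8 = 110
00 → J1 → Q7 → T2 → L6 → Q6 → 00: 13+8+19+16+23+15 = 94
00 → J1 → Q7 → L6 → Q6 → T2 → 00: 13+8+3+23+39+24 = 110
00 → J1 → Q7 → L6 → T2 → Q6 → 00: 13+8+3+16+39+15 = 94
00 → J1 → Q6 → Q7 → T2 → L6 → 00: 13+28+20+19+16+8 = 104
00 → J1 → Q6 → Q7 → L6 → T2 → 00: 13+28+20+3+16+24 = 104
00 → J1 → Q6 → T2 → Q7 → L6 → 00: 13+28+39+19+3+8 = 110
00 → J1 → Q6 → T2 → L6 → Q7 → 00: 13+28+39+16+3+9 = 108
00 → J1 → Q6 → L6 → Q7 → T2 → 00: 13+28+23+3+19+24 = 110
00 → J1 → Q6 → L6 → T2 → Q7 → 00: 13+28+23+16+19+9 = 108
00 → J1 → T2 → Q7 → Q6 → L6 → 00: 13+11+19+20+23+8 = 94
00 → J1 → T2 → Q7 → L6 → Q6 → 00: 13+11+19+3+23+15 = 84
… (46 more)
00 → J1 → T2 → L6 → Q7 → Q6 → 00: 13+11+16+3+20+15 = 78  ← best
The minimum is 78.
One optimal route: 00 → J1 → T2 → L6 → Q7 → Q6 → 00 (or its reverse).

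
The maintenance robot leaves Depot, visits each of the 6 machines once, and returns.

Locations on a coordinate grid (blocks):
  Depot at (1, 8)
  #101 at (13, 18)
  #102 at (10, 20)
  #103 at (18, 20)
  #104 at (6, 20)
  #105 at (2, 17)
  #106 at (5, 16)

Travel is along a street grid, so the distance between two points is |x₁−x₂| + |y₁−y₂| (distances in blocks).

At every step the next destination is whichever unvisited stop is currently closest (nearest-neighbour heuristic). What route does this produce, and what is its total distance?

Total distance 64 blocks via the nearest-neighbour route Depot → #105 → #106 → #104 → #102 → #101 → #103 → Depot.

At Depot the remaining stops are #105 10, #106 12, #104 17, #102 21, #101 22, #103 29; go to #105.
At #105 the remaining stops are #106 4, #104 7, #102 11, #101 12, #103 19; go to #106.
At #106 the remaining stops are #104 5, #102 9, #101 10, #103 17; go to #104.
At #104 the remaining stops are #102 4, #101 9, #103 12; go to #102.
At #102 the remaining stops are #101 5, #103 8; go to #101.
At #101 the remaining stops are #103 7; go to #103.
Return #103→Depot: 29.
Total = 10 + 4 + 5 + 4 + 5 + 7 + 29 = 64.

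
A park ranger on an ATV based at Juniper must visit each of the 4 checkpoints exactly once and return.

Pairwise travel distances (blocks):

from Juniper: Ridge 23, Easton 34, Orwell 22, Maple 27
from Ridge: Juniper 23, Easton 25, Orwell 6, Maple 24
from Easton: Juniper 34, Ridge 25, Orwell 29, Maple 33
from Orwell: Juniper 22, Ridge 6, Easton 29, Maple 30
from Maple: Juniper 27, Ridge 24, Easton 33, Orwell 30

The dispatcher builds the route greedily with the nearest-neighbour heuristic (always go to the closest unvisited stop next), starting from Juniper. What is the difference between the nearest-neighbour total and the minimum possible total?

Excess over optimum: 6 blocks.

From Juniper: Orwell=22, Ridge=23, Maple=27, Easton=34 → choose Orwell (22).
From Orwell: Ridge=6, Easton=29, Maple=30 → choose Ridge (6).
From Ridge: Maple=24, Easton=25 → choose Maple (24).
From Maple: Easton=33 → choose Easton (33).
NN route Juniper → Orwell → Ridge → Maple → Easton → Juniper costs 119.
Optimal: Juniper → Orwell → Ridge → Easton → Maple → Juniper costs 113 (by enumerating all 12 distinct tours).
Excess = 119 − 113 = 6.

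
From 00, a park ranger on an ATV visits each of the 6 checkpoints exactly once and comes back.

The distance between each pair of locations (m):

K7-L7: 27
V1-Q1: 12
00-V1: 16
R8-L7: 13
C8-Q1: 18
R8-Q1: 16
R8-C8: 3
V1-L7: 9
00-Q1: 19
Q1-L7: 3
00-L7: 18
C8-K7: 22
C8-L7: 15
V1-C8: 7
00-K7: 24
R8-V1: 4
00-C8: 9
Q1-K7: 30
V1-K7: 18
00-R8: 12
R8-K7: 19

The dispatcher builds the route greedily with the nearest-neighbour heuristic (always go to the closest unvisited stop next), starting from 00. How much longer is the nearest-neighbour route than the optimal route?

00: C8=9, R8=12, V1=16, L7=18, Q1=19, K7=24 ⇒ C8
C8: R8=3, V1=7, L7=15, Q1=18, K7=22 ⇒ R8
R8: V1=4, L7=13, Q1=16, K7=19 ⇒ V1
V1: L7=9, Q1=12, K7=18 ⇒ L7
L7: Q1=3, K7=27 ⇒ Q1
Q1: K7=30 ⇒ K7
NN route 00 → C8 → R8 → V1 → L7 → Q1 → K7 → 00 costs 82.
Optimal: 00 → C8 → R8 → K7 → V1 → L7 → Q1 → 00 costs 80 (by enumerating all 360 distinct tours).
Excess = 82 − 80 = 2.

The nearest-neighbour route is 2 m longer than optimal.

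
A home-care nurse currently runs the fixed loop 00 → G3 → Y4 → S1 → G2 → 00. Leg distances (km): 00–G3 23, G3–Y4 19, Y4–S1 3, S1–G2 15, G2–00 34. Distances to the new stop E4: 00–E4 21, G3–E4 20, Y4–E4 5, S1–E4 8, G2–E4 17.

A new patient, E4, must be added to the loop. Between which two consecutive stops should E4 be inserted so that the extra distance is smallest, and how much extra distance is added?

+4 km — insert E4 between G2 and 00.

Insertion cost between consecutive stops i–j is d(i,E4) + d(E4,j) − d(i,j):
  between 00 and G3: 21 + 20 − 23 = 18
  between G3 and Y4: 20 + 5 − 19 = 6
  between Y4 and S1: 5 + 8 − 3 = 10
  between S1 and G2: 8 + 17 − 15 = 10
  between G2 and 00: 17 + 21 − 34 = 4
Cheapest insertion is between G2 and 00, adding 4.
New total = 94 + 4 = 98.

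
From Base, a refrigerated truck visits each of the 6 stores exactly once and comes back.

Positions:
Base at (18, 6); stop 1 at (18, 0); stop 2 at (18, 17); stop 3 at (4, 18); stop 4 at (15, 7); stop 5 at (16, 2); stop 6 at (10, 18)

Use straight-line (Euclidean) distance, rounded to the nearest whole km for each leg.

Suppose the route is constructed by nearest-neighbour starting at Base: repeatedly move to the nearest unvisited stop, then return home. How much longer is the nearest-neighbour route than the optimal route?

From Base: stop 4=3, stop 5=4, stop 1=6, stop 2=11, stop 6=14, stop 3=18 → choose stop 4 (3).
From stop 4: stop 5=5, stop 1=8, stop 2=10, stop 6=12, stop 3=16 → choose stop 5 (5).
From stop 5: stop 1=3, stop 2=15, stop 6=17, stop 3=20 → choose stop 1 (3).
From stop 1: stop 2=17, stop 6=20, stop 3=23 → choose stop 2 (17).
From stop 2: stop 6=8, stop 3=14 → choose stop 6 (8).
From stop 6: stop 3=6 → choose stop 3 (6).
NN route Base → stop 4 → stop 5 → stop 1 → stop 2 → stop 6 → stop 3 → Base costs 60.
Optimal: Base → stop 1 → stop 5 → stop 4 → stop 3 → stop 6 → stop 2 → Base costs 55 (by enumerating all 360 distinct tours).
Excess = 60 − 55 = 5.

5 km longer than the optimal tour.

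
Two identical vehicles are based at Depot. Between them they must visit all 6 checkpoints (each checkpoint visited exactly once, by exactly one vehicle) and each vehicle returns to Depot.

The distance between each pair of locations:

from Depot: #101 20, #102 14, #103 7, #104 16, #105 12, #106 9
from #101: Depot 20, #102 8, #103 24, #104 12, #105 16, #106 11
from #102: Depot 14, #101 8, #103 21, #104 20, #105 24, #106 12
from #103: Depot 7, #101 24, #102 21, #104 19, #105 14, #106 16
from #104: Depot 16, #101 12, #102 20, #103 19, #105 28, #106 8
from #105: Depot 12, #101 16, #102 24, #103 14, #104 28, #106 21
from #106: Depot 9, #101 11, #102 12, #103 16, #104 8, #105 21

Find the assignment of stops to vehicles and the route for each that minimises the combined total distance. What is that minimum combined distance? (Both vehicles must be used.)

Minimum combined distance: 84.

Check every non-empty split of the stops between the two vehicles; for each half take its own optimal tour:
  {#101} + {#102, #103, #104, #105, #106}: 40 + 79 = 119
  {#102} + {#101, #103, #104, #105, #106}: 28 + 66 = 94
  {#101, #102} + {#103, #104, #105, #106}: 42 + 62 = 104
  {#103} + {#101, #102, #104, #105, #106}: 14 + 72 = 86
  {#101, #103} + {#102, #104, #105, #106}: 51 + 72 = 123
  {#102, #103} + {#101, #104, #105, #106}: 42 + 57 = 99
  … (31 splits in total)
  {#103, #105} + {#101, #102, #104, #106}: 33 + 51 = 84  ← best
Best: vehicle 1 Depot → #103 → #105 → Depot = 33; vehicle 2 Depot → #102 → #101 → #104 → #106 → Depot = 51; combined 84.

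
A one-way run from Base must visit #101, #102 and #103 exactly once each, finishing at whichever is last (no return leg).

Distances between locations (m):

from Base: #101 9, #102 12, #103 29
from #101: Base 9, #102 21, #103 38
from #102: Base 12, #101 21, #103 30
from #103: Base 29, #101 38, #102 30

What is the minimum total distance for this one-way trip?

60 m — the minimum one-way total.

There are 3! = 6 possible orderings.
Base - #101 - #102 - #103: 9+21+30 = 60
Base - #101 - #103 - #102: 9+38+30 = 77
Base - #102 - #101 - #103: 12+21+38 = 71
Base - #102 - #103 - #101: 12+30+38 = 80
Base - #103 - #101 - #102: 29+38+21 = 88
Base - #103 - #102 - #101: 29+30+21 = 80
The minimum is 60.
One shortest path: Base → #101 → #102 → #103.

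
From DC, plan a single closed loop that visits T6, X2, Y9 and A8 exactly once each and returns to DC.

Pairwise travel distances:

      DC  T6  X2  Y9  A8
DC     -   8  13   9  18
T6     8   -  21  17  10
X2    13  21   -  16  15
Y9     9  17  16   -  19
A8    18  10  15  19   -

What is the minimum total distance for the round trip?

Minimum total distance: 58.

There are 12 distinct closed tours to check (reversals are equivalent).
DC - T6 - X2 - Y9 - A8 - DC: 8+21+16+19+18 = 82
DC - T6 - X2 - A8 - Y9 - DC: 8+21+15+19+9 = 72
DC - T6 - Y9 - X2 - A8 - DC: 8+17+16+15+18 = 74
DC - T6 - Y9 - A8 - X2 - DC: 8+17+19+15+13 = 72
DC - T6 - A8 - X2 - Y9 - DC: 8+10+15+16+9 = 58
DC - T6 - A8 - Y9 - X2 - DC: 8+10+19+16+13 = 66
DC - X2 - T6 - Y9 - A8 - DC: 13+21+17+19+18 = 88
DC - X2 - T6 - A8 - Y9 - DC: 13+21+10+19+9 = 72
DC - X2 - Y9 - T6 - A8 - DC: 13+16+17+10+18 = 74
DC - X2 - A8 - T6 - Y9 - DC: 13+15+10+17+9 = 64
DC - Y9 - T6 - X2 - A8 - DC: 9+17+21+15+18 = 80
DC - Y9 - X2 - T6 - A8 - DC: 9+16+21+10+18 = 74
The minimum is 58.
One optimal route: DC → T6 → A8 → X2 → Y9 → DC (or its reverse).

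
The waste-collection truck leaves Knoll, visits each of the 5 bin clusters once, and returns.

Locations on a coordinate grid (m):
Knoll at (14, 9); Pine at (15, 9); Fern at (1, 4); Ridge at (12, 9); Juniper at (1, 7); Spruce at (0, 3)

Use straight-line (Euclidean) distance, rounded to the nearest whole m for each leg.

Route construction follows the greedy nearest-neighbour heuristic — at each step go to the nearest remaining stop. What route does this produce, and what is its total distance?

Knoll → [Pine:1 / Ridge:2 / Juniper:13 / Fern:14 / Spruce:15] → Pine (1)
Pine → [Ridge:3 / Juniper:14 / Fern:15 / Spruce:16] → Ridge (3)
Ridge → [Juniper:11 / Fern:12 / Spruce:13] → Juniper (11)
Juniper → [Fern:3 / Spruce:4] → Fern (3)
Fern → [Spruce:1] → Spruce (1)
Return Spruce→Knoll: 15.
Total = 1 + 3 + 11 + 3 + 1 + 15 = 34.

Nearest-neighbour total = 34 m; route Knoll → Pine → Ridge → Juniper → Fern → Spruce → Knoll.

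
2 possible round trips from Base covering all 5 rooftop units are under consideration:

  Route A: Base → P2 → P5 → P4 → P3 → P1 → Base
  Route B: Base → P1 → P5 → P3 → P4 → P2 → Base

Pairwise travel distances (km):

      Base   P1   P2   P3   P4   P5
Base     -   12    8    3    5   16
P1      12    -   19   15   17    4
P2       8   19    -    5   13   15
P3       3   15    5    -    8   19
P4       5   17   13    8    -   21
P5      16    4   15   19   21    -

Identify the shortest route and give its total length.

Shortest is Route B, total 64 km.

Route A: 8 + 15 + 21 + 8 + 15 + 12 = 79
Route B: 12 + 4 + 19 + 8 + 13 + 8 = 64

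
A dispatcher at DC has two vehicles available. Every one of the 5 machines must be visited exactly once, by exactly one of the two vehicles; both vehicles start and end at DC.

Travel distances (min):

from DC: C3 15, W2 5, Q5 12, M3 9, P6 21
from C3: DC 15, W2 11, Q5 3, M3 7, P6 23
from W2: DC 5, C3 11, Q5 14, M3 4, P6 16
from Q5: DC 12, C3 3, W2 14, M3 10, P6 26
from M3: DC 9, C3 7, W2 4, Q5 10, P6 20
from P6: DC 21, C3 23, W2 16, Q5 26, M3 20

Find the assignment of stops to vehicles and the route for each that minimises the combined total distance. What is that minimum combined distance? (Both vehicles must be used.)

Minimum combined distance: 73 min.

Check every non-empty split of the stops between the two vehicles; for each half take its own optimal tour:
  {C3} + {W2, Q5, M3, P6}: 30 + 63 = 93
  {W2} + {C3, Q5, M3, P6}: 10 + 63 = 73
  {C3, W2} + {Q5, M3, P6}: 31 + 63 = 94
  {Q5} + {C3, W2, M3, P6}: 24 + 60 = 84
  {C3, Q5} + {W2, M3, P6}: 30 + 50 = 80
  {W2, Q5} + {C3, M3, P6}: 31 + 60 = 91
  … (15 splits in total)
Best: vehicle 1 DC → W2 → DC = 10; vehicle 2 DC → Q5 → C3 → M3 → P6 → DC = 63; combined 73.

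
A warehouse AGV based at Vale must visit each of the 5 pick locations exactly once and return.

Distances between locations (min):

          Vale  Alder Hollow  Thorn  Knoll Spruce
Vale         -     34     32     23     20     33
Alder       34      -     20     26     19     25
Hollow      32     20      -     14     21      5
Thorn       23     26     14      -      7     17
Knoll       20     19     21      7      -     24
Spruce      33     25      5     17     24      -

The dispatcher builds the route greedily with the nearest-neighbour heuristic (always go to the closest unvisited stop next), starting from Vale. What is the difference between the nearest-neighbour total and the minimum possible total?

Vale: Knoll=20, Thorn=23, Hollow=32, Spruce=33, Alder=34 ⇒ Knoll
Knoll: Thorn=7, Alder=19, Hollow=21, Spruce=24 ⇒ Thorn
Thorn: Hollow=14, Spruce=17, Alder=26 ⇒ Hollow
Hollow: Spruce=5, Alder=20 ⇒ Spruce
Spruce: Alder=25 ⇒ Alder
NN route Vale → Knoll → Thorn → Hollow → Spruce → Alder → Vale costs 105.
Optimal: Vale → Alder → Hollow → Spruce → Thorn → Knoll → Vale costs 103 (by enumerating all 60 distinct tours).
Excess = 105 − 103 = 2.

2 min longer than the optimal tour.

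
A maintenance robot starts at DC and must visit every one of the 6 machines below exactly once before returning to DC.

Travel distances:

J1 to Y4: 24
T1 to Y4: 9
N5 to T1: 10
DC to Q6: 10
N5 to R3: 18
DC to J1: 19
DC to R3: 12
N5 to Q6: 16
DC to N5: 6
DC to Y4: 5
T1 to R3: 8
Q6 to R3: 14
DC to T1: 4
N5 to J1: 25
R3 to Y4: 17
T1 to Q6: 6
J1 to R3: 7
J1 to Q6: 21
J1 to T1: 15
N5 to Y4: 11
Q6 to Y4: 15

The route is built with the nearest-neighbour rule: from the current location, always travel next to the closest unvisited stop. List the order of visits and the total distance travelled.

72 along DC → T1 → Q6 → R3 → J1 → Y4 → N5 → DC.

At DC the remaining stops are T1 4, Y4 5, N5 6, Q6 10, R3 12, J1 19; go to T1.
At T1 the remaining stops are Q6 6, R3 8, Y4 9, N5 10, J1 15; go to Q6.
At Q6 the remaining stops are R3 14, Y4 15, N5 16, J1 21; go to R3.
At R3 the remaining stops are J1 7, Y4 17, N5 18; go to J1.
At J1 the remaining stops are Y4 24, N5 25; go to Y4.
At Y4 the remaining stops are N5 11; go to N5.
Return N5→DC: 6.
Total = 4 + 6 + 14 + 7 + 24 + 11 + 6 = 72.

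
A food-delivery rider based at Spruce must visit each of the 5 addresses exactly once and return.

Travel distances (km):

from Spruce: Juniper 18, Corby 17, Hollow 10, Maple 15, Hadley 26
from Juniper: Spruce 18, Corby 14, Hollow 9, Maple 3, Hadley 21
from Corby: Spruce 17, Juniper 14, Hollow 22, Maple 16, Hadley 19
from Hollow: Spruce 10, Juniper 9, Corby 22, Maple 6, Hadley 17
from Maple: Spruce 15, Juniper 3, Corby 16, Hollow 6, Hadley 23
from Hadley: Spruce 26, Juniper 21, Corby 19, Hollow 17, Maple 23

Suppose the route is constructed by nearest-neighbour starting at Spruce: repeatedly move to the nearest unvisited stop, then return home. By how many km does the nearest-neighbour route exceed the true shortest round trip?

2 km longer than the optimal tour.

Spruce: Hollow=10, Maple=15, Corby=17, Juniper=18, Hadley=26 ⇒ Hollow
Hollow: Maple=6, Juniper=9, Hadley=17, Corby=22 ⇒ Maple
Maple: Juniper=3, Corby=16, Hadley=23 ⇒ Juniper
Juniper: Corby=14, Hadley=21 ⇒ Corby
Corby: Hadley=19 ⇒ Hadley
NN route Spruce → Hollow → Maple → Juniper → Corby → Hadley → Spruce costs 78.
Optimal: Spruce → Corby → Hadley → Juniper → Maple → Hollow → Spruce costs 76 (by enumerating all 60 distinct tours).
Excess = 78 − 76 = 2.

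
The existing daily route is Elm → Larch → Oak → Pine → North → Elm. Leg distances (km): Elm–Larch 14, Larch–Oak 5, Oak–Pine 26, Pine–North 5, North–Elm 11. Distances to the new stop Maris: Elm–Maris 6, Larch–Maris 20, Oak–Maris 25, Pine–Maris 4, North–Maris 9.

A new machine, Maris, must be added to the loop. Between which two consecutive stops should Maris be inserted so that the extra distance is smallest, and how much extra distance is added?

Insertion cost between consecutive stops i–j is d(i,Maris) + d(Maris,j) − d(i,j):
  between Elm and Larch: 6 + 20 − 14 = 12
  between Larch and Oak: 20 + 25 − 5 = 40
  between Oak and Pine: 25 + 4 − 26 = 3
  between Pine and North: 4 + 9 − 5 = 8
  between North and Elm: 9 + 6 − 11 = 4
Cheapest insertion is between Oak and Pine, adding 3.
New total = 61 + 3 = 64.

+3 km — insert Maris between Oak and Pine.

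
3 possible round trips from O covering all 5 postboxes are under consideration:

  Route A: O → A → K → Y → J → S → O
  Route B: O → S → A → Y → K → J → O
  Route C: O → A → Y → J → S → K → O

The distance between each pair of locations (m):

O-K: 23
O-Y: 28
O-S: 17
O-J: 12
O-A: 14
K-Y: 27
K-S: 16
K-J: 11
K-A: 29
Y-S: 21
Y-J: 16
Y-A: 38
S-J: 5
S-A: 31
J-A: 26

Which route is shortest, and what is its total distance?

Shortest is Route A, total 108 m.

Route A: 14 + 29 + 27 + 16 + 5 + 17 = 108
Route B: 17 + 31 + 38 + 27 + 11 + 12 = 136
Route C: 14 + 38 + 16 + 5 + 16 + 23 = 112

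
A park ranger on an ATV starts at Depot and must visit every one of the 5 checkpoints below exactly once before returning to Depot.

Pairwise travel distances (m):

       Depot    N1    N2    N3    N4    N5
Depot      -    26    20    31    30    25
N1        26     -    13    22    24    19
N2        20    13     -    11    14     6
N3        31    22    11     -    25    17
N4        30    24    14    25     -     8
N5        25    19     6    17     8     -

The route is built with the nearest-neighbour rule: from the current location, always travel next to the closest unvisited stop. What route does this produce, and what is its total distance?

Total distance 111 m via the nearest-neighbour route Depot → N2 → N5 → N4 → N1 → N3 → Depot.

From Depot: distances to unvisited — N2=20, N5=25, N1=26, N4=30, N3=31. Nearest is N2 (20).
From N2: distances to unvisited — N5=6, N3=11, N1=13, N4=14. Nearest is N5 (6).
From N5: distances to unvisited — N4=8, N3=17, N1=19. Nearest is N4 (8).
From N4: distances to unvisited — N1=24, N3=25. Nearest is N1 (24).
From N1: distances to unvisited — N3=22. Nearest is N3 (22).
Return N3→Depot: 31.
Total = 20 + 6 + 8 + 24 + 22 + 31 = 111.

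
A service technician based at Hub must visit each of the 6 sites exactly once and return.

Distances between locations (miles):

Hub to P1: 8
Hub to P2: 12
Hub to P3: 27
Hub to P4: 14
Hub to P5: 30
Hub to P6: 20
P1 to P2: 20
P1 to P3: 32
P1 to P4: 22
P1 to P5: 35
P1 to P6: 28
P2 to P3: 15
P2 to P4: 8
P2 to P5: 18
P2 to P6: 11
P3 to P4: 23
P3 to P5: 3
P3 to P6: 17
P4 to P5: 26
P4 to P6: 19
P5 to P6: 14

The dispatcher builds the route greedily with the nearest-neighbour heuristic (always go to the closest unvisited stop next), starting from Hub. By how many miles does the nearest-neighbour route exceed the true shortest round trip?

From Hub: P1=8, P2=12, P4=14, P6=20, P3=27, P5=30 → choose P1 (8).
From P1: P2=20, P4=22, P6=28, P3=32, P5=35 → choose P2 (20).
From P2: P4=8, P6=11, P3=15, P5=18 → choose P4 (8).
From P4: P6=19, P3=23, P5=26 → choose P6 (19).
From P6: P5=14, P3=17 → choose P5 (14).
From P5: P3=3 → choose P3 (3).
NN route Hub → P1 → P2 → P4 → P6 → P5 → P3 → Hub costs 99.
Optimal: Hub → P1 → P3 → P5 → P6 → P2 → P4 → Hub costs 90 (by enumerating all 360 distinct tours).
Excess = 99 − 90 = 9.

Excess over optimum: 9 miles.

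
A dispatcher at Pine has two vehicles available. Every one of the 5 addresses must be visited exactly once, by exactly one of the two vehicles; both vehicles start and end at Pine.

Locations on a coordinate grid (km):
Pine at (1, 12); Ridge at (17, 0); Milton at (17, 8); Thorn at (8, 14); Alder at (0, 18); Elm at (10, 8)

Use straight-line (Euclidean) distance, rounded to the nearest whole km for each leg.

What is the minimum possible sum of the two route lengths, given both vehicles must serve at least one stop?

Try each way of splitting the stops between the two vehicles (each non-empty) and, for each split, find the best tour for each vehicle:
  {Ridge} + {Milton, Thorn, Alder, Elm}: 40 + 43 = 83
  {Milton} + {Ridge, Thorn, Alder, Elm}: 32 + 52 = 84
  {Ridge, Milton} + {Thorn, Alder, Elm}: 44 + 31 = 75
  {Thorn} + {Ridge, Milton, Alder, Elm}: 14 + 55 = 69
  {Ridge, Thorn} + {Milton, Alder, Elm}: 44 + 43 = 87
  {Milton, Thorn} + {Ridge, Alder, Elm}: 34 + 51 = 85
  … (15 splits in total)
  {Alder} + {Ridge, Milton, Thorn, Elm}: 12 + 47 = 59  ← best
Best: vehicle 1 Pine → Alder → Pine = 12; vehicle 2 Pine → Thorn → Milton → Ridge → Elm → Pine = 47; combined 59.

59 km — the smallest possible combined total.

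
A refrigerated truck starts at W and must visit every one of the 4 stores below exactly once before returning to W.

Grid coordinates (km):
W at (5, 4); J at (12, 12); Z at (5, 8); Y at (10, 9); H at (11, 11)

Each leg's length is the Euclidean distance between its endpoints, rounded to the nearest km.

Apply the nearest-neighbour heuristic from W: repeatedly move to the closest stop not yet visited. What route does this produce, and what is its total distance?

Total distance 23 km via the nearest-neighbour route W → Z → Y → H → J → W.

W → [Z:4 / Y:7 / H:9 / J:11] → Z (4)
Z → [Y:5 / H:7 / J:8] → Y (5)
Y → [H:2 / J:4] → H (2)
H → [J:1] → J (1)
Return J→W: 11.
Total = 4 + 5 + 2 + 1 + 11 = 23.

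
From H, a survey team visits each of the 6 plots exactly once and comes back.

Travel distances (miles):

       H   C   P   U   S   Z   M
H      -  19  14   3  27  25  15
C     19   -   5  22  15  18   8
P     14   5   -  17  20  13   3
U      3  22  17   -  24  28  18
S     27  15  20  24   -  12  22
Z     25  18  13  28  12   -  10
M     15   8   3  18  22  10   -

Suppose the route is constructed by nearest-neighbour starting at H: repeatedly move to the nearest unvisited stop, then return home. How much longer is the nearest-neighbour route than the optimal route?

From H: U=3, P=14, M=15, C=19, Z=25, S=27 → choose U (3).
From U: P=17, M=18, C=22, S=24, Z=28 → choose P (17).
From P: M=3, C=5, Z=13, S=20 → choose M (3).
From M: C=8, Z=10, S=22 → choose C (8).
From C: S=15, Z=18 → choose S (15).
From S: Z=12 → choose Z (12).
NN route H → U → P → M → C → S → Z → H costs 83.
Optimal: H → C → P → M → Z → S → U → H costs 76 (by enumerating all 360 distinct tours).
Excess = 83 − 76 = 7.

The nearest-neighbour route is 7 miles longer than optimal.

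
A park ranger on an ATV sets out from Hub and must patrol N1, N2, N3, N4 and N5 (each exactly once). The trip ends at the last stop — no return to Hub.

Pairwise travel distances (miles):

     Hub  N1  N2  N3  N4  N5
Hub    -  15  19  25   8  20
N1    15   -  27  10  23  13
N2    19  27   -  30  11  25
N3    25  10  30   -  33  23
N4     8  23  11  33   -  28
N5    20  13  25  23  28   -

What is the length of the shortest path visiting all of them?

Shortest open route: 67 miles.

There are 5! = 120 possible orderings.
Hub→N1→N2→N3→N4→N5: 15+27+30+33+28 = 133
Hub→N1→N2→N3→N5→N4: 15+27+30+23+28 = 123
Hub→N1→N2→N4→N3→N5: 15+27+11+33+23 = 109
Hub→N1→N2→N4→N5→N3: 15+27+11+28+23 = 104
Hub→N1→N2→N5→N3→N4: 15+27+25+23+33 = 123
Hub→N1→N2→N5→N4→N3: 15+27+25+28+33 = 128
Hub→N1→N3→N2→N4→N5: 15+10+30+11+28 = 94
Hub→N1→N3→N2→N5→N4: 15+10+30+25+28 = 108
Hub→N1→N3→N4→N2→N5: 15+10+33+11+25 = 94
Hub→N1→N3→N4→N5→N2: 15+10+33+28+25 = 111
Hub→N1→N3→N5→N2→N4: 15+10+23+25+11 = 84
Hub→N1→N3→N5→N4→N2: 15+10+23+28+11 = 87
Hub→N1→N4→N2→N3→N5: 15+23+11+30+23 = 102
Hub→N1→N4→N2→N5→N3: 15+23+11+25+23 = 97
… (106 more)
Hub→N4→N2→N5→N1→N3: 8+11+25+13+10 = 67  ← best
The minimum is 67.
One shortest path: Hub → N4 → N2 → N5 → N1 → N3.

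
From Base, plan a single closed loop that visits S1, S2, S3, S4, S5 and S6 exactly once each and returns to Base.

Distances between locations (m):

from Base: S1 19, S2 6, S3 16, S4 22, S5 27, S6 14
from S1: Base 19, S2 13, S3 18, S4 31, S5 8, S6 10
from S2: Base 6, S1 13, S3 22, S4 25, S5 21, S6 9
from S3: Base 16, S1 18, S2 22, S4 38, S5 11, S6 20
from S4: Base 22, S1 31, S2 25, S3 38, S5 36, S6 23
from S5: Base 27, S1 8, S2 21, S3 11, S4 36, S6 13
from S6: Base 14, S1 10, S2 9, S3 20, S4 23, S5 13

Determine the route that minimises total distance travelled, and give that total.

Shortest round trip = 99 m.

Base → S1 → S2 → S3 → S4 → S5 → S6 → Base: 19+13+22+38+36+13+14 = 155
Base → S1 → S2 → S3 → S4 → S6 → S5 → Base: 19+13+22+38+23+13+27 = 155
Base → S1 → S2 → S3 → S5 → S4 → S6 → Base: 19+13+22+11+36+23+14 = 138
Base → S1 → S2 → S3 → S5 → S6 → S4 → Base: 19+13+22+11+13+23+22 = 123
Base → S1 → S2 → S3 → S6 → S4 → S5 → Base: 19+13+22+20+23+36+27 = 160
Base → S1 → S2 → S3 → S6 → S5 → S4 → Base: 19+13+22+20+13+36+22 = 145
Base → S1 → S2 → S4 → S3 → S5 → S6 → Base: 19+13+25+38+11+13+14 = 133
Base → S1 → S2 → S4 → S3 → S6 → S5 → Base: 19+13+25+38+20+13+27 = 155
… (352 more)
Base → S2 → S4 → S6 → S1 → S5 → S3 → Base: 6+25+23+10+8+11+16 = 99  ← best
The minimum is 99.
One optimal route: Base → S2 → S4 → S6 → S1 → S5 → S3 → Base (or its reverse).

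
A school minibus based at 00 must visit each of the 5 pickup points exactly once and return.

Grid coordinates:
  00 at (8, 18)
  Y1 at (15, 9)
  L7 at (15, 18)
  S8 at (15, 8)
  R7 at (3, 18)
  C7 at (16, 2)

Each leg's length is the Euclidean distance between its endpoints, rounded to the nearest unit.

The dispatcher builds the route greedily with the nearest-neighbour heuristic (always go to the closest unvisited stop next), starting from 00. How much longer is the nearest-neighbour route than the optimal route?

Excess over optimum: 2.

00: R7=5, L7=7, Y1=11, S8=12, C7=18 ⇒ R7
R7: L7=12, Y1=15, S8=16, C7=21 ⇒ L7
L7: Y1=9, S8=10, C7=16 ⇒ Y1
Y1: S8=1, C7=7 ⇒ S8
S8: C7=6 ⇒ C7
NN route 00 → R7 → L7 → Y1 → S8 → C7 → 00 costs 51.
Optimal: 00 → L7 → Y1 → S8 → C7 → R7 → 00 costs 49 (by enumerating all 60 distinct tours).
Excess = 51 − 49 = 2.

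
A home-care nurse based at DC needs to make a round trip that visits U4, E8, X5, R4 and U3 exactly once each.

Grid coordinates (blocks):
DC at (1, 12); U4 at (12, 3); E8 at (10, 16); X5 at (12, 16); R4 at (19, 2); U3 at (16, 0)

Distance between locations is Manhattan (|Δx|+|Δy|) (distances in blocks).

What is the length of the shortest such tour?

Shortest round trip = 68 blocks.

There are 60 distinct closed tours to check (reversals are equivalent).
DC - U4 - E8 - X5 - R4 - U3 - DC: 20+15+2+21+5+27 = 90
DC - U4 - E8 - X5 - U3 - R4 - DC: 20+15+2+20+5+28 = 90
DC - U4 - E8 - R4 - X5 - U3 - DC: 20+15+23+21+20+27 = 126
DC - U4 - E8 - R4 - U3 - X5 - DC: 20+15+23+5+20+15 = 98
DC - U4 - E8 - U3 - X5 - R4 - DC: 20+15+22+20+21+28 = 126
DC - U4 - E8 - U3 - R4 - X5 - DC: 20+15+22+5+21+15 = 98
DC - U4 - X5 - E8 - R4 - U3 - DC: 20+13+2+23+5+27 = 90
DC - U4 - X5 - E8 - U3 - R4 - DC: 20+13+2+22+5+28 = 90
DC - U4 - X5 - R4 - E8 - U3 - DC: 20+13+21+23+22+27 = 126
DC - U4 - X5 - R4 - U3 - E8 - DC: 20+13+21+5+22+13 = 94
DC - U4 - X5 - U3 - E8 - R4 - DC: 20+13+20+22+23+28 = 126
DC - U4 - X5 - U3 - R4 - E8 - DC: 20+13+20+5+23+13 = 94
DC - U4 - R4 - E8 - X5 - U3 - DC: 20+8+23+2+20+27 = 100
DC - U4 - R4 - E8 - U3 - X5 - DC: 20+8+23+22+20+15 = 108
… (46 more)
DC - U4 - R4 - U3 - X5 - E8 - DC: 20+8+5+20+2+13 = 68  ← best
The minimum is 68.
One optimal route: DC → U4 → R4 → U3 → X5 → E8 → DC (or its reverse).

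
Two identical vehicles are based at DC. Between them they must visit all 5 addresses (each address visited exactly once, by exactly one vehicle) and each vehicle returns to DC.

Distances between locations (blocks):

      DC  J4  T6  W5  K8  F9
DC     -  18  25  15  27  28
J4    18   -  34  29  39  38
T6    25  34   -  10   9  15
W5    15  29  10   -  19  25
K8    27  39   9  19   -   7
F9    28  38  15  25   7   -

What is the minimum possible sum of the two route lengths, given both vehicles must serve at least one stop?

105 blocks — the smallest possible combined total.

Check every non-empty split of the stops between the two vehicles; for each half take its own optimal tour:
  {J4} + {T6, W5, K8, F9}: 36 + 69 = 105
  {T6} + {J4, W5, K8, F9}: 50 + 97 = 147
  {J4, T6} + {W5, K8, F9}: 77 + 69 = 146
  {W5} + {J4, T6, K8, F9}: 30 + 96 = 126
  {J4, W5} + {T6, K8, F9}: 62 + 69 = 131
  {T6, W5} + {J4, K8, F9}: 50 + 90 = 140
  … (15 splits in total)
Best: vehicle 1 DC → J4 → DC = 36; vehicle 2 DC → W5 → T6 → K8 → F9 → DC = 69; combined 105.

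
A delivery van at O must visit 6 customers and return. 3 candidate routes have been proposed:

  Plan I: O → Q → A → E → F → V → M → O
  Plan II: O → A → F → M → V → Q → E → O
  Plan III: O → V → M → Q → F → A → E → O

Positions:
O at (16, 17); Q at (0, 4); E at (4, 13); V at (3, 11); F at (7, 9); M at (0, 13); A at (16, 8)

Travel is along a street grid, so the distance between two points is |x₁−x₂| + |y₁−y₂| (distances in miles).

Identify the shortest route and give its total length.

Shortest is Plan II, total 74 miles.

Plan I: 29 + 20 + 17 + 7 + 6 + 5 + 20 = 104
Plan II: 9 + 10 + 11 + 5 + 10 + 13 + 16 = 74
Plan III: 19 + 5 + 9 + 12 + 10 + 17 + 16 = 88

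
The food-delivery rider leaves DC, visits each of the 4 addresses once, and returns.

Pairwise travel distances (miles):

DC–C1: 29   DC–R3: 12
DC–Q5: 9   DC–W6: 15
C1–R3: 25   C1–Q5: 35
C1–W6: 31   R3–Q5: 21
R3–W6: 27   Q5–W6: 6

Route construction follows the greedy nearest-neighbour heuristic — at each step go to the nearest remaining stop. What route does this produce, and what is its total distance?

Nearest-neighbour total = 96 miles; route DC → Q5 → W6 → R3 → C1 → DC.

From DC: distances to unvisited — Q5=9, R3=12, W6=15, C1=29. Nearest is Q5 (9).
From Q5: distances to unvisited — W6=6, R3=21, C1=35. Nearest is W6 (6).
From W6: distances to unvisited — R3=27, C1=31. Nearest is R3 (27).
From R3: distances to unvisited — C1=25. Nearest is C1 (25).
Return C1→DC: 29.
Total = 9 + 6 + 27 + 25 + 29 = 96.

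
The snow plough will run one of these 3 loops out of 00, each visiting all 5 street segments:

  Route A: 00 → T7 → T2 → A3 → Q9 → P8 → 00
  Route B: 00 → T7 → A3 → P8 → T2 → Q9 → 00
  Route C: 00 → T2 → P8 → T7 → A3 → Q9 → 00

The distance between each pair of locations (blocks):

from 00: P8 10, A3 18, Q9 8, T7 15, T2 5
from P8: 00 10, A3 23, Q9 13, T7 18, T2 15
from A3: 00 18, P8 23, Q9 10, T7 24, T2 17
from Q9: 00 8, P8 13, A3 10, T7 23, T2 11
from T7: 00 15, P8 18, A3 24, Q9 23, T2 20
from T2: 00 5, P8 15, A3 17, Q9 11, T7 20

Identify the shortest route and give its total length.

Route A: 15 + 20 + 17 + 10 + 13 + 10 = 85
Route B: 15 + 24 + 23 + 15 + 11 + 8 = 96
Route C: 5 + 15 + 18 + 24 + 10 + 8 = 80

80 blocks — Route C is the shortest.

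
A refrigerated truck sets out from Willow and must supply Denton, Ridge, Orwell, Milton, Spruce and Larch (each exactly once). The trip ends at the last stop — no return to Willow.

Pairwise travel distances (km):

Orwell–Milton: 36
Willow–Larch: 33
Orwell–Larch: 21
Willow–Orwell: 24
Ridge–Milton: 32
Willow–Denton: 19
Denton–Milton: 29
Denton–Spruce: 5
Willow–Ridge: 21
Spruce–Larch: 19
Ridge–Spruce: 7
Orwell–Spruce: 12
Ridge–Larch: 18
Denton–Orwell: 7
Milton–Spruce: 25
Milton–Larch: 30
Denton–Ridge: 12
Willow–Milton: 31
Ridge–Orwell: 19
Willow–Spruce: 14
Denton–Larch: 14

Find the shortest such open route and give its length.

There are 6! = 720 possible orderings.
Willow → Denton → Ridge → Orwell → Milton → Spruce → Larch: 19+12+19+36+25+19 = 130
Willow → Denton → Ridge → Orwell → Milton → Larch → Spruce: 19+12+19+36+30+19 = 135
Willow → Denton → Ridge → Orwell → Spruce → Milton → Larch: 19+12+19+12+25+30 = 117
Willow → Denton → Ridge → Orwell → Spruce → Larch → Milton: 19+12+19+12+19+30 = 111
Willow → Denton → Ridge → Orwell → Larch → Milton → Spruce: 19+12+19+21+30+25 = 126
Willow → Denton → Ridge → Orwell → Larch → Spruce → Milton: 19+12+19+21+19+25 = 115
Willow → Denton → Ridge → Milton → Orwell → Spruce → Larch: 19+12+32+36+12+19 = 130
Willow → Denton → Ridge → Milton → Orwell → Larch → Spruce: 19+12+32+36+21+19 = 139
… (712 more)
Willow → Ridge → Spruce → Denton → Orwell → Larch → Milton: 21+7+5+7+21+30 = 91  ← best
The minimum is 91.
One shortest path: Willow → Ridge → Spruce → Denton → Orwell → Larch → Milton.

91 km — the minimum one-way total.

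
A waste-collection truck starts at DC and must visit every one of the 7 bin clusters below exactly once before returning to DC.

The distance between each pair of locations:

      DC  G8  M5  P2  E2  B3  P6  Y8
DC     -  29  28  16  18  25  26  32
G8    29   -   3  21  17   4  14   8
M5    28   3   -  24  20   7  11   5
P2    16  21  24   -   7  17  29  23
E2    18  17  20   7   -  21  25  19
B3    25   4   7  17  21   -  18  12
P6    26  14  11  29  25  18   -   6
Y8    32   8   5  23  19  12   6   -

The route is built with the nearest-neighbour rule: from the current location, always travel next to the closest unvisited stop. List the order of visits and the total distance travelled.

97 along DC → P2 → E2 → G8 → M5 → Y8 → P6 → B3 → DC.

At DC the remaining stops are P2 16, E2 18, B3 25, P6 26, M5 28, G8 29, Y8 32; go to P2.
At P2 the remaining stops are E2 7, B3 17, G8 21, Y8 23, M5 24, P6 29; go to E2.
At E2 the remaining stops are G8 17, Y8 19, M5 20, B3 21, P6 25; go to G8.
At G8 the remaining stops are M5 3, B3 4, Y8 8, P6 14; go to M5.
At M5 the remaining stops are Y8 5, B3 7, P6 11; go to Y8.
At Y8 the remaining stops are P6 6, B3 12; go to P6.
At P6 the remaining stops are B3 18; go to B3.
Return B3→DC: 25.
Total = 16 + 7 + 17 + 3 + 5 + 6 + 18 + 25 = 97.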